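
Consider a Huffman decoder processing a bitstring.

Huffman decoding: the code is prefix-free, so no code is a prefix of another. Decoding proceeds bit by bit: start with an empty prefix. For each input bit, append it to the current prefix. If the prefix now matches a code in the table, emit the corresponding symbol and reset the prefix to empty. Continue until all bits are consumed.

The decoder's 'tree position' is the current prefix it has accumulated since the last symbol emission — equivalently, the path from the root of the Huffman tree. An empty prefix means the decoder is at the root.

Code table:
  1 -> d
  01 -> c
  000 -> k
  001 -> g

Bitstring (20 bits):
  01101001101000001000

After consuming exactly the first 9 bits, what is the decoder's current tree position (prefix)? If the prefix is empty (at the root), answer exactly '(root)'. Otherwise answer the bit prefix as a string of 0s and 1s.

Answer: (root)

Derivation:
Bit 0: prefix='0' (no match yet)
Bit 1: prefix='01' -> emit 'c', reset
Bit 2: prefix='1' -> emit 'd', reset
Bit 3: prefix='0' (no match yet)
Bit 4: prefix='01' -> emit 'c', reset
Bit 5: prefix='0' (no match yet)
Bit 6: prefix='00' (no match yet)
Bit 7: prefix='001' -> emit 'g', reset
Bit 8: prefix='1' -> emit 'd', reset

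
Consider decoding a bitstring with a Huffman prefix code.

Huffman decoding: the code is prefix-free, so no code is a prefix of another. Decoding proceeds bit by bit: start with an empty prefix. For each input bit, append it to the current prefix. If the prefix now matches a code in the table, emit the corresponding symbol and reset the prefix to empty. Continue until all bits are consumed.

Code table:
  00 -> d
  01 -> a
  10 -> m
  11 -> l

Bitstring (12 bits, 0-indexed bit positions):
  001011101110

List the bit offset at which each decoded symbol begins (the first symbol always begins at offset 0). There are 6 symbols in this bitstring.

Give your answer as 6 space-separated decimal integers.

Answer: 0 2 4 6 8 10

Derivation:
Bit 0: prefix='0' (no match yet)
Bit 1: prefix='00' -> emit 'd', reset
Bit 2: prefix='1' (no match yet)
Bit 3: prefix='10' -> emit 'm', reset
Bit 4: prefix='1' (no match yet)
Bit 5: prefix='11' -> emit 'l', reset
Bit 6: prefix='1' (no match yet)
Bit 7: prefix='10' -> emit 'm', reset
Bit 8: prefix='1' (no match yet)
Bit 9: prefix='11' -> emit 'l', reset
Bit 10: prefix='1' (no match yet)
Bit 11: prefix='10' -> emit 'm', reset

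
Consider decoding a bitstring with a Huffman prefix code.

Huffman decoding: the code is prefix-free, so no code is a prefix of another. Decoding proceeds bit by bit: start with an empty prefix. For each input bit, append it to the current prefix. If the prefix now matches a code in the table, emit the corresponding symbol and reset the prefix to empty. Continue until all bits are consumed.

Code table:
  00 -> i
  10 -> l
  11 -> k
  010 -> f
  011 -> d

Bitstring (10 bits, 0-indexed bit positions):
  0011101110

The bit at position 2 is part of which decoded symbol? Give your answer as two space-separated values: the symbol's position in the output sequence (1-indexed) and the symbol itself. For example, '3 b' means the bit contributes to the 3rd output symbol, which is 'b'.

Answer: 2 k

Derivation:
Bit 0: prefix='0' (no match yet)
Bit 1: prefix='00' -> emit 'i', reset
Bit 2: prefix='1' (no match yet)
Bit 3: prefix='11' -> emit 'k', reset
Bit 4: prefix='1' (no match yet)
Bit 5: prefix='10' -> emit 'l', reset
Bit 6: prefix='1' (no match yet)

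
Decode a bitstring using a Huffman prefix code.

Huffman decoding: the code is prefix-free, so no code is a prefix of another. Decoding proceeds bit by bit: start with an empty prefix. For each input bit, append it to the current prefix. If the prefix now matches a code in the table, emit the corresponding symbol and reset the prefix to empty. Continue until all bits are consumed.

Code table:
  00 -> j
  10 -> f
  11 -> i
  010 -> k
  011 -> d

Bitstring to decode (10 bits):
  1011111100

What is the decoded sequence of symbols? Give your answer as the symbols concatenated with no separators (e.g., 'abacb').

Bit 0: prefix='1' (no match yet)
Bit 1: prefix='10' -> emit 'f', reset
Bit 2: prefix='1' (no match yet)
Bit 3: prefix='11' -> emit 'i', reset
Bit 4: prefix='1' (no match yet)
Bit 5: prefix='11' -> emit 'i', reset
Bit 6: prefix='1' (no match yet)
Bit 7: prefix='11' -> emit 'i', reset
Bit 8: prefix='0' (no match yet)
Bit 9: prefix='00' -> emit 'j', reset

Answer: fiiij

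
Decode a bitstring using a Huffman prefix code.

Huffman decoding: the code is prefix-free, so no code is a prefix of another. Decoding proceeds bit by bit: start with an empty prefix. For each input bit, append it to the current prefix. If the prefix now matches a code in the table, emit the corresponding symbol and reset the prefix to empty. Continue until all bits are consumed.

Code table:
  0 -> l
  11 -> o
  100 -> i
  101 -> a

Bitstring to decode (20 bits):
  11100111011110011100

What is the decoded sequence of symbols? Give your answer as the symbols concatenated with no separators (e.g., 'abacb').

Bit 0: prefix='1' (no match yet)
Bit 1: prefix='11' -> emit 'o', reset
Bit 2: prefix='1' (no match yet)
Bit 3: prefix='10' (no match yet)
Bit 4: prefix='100' -> emit 'i', reset
Bit 5: prefix='1' (no match yet)
Bit 6: prefix='11' -> emit 'o', reset
Bit 7: prefix='1' (no match yet)
Bit 8: prefix='10' (no match yet)
Bit 9: prefix='101' -> emit 'a', reset
Bit 10: prefix='1' (no match yet)
Bit 11: prefix='11' -> emit 'o', reset
Bit 12: prefix='1' (no match yet)
Bit 13: prefix='10' (no match yet)
Bit 14: prefix='100' -> emit 'i', reset
Bit 15: prefix='1' (no match yet)
Bit 16: prefix='11' -> emit 'o', reset
Bit 17: prefix='1' (no match yet)
Bit 18: prefix='10' (no match yet)
Bit 19: prefix='100' -> emit 'i', reset

Answer: oioaoioi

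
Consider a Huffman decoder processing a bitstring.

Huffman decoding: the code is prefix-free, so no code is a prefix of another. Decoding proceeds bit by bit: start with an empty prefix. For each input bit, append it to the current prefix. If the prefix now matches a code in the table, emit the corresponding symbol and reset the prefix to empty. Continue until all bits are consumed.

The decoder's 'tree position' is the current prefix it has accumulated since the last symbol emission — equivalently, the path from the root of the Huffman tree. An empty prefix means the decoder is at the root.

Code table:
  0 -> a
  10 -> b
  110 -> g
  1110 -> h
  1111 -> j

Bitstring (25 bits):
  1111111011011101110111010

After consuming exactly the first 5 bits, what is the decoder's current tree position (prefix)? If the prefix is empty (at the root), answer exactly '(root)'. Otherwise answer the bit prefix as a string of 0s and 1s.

Answer: 1

Derivation:
Bit 0: prefix='1' (no match yet)
Bit 1: prefix='11' (no match yet)
Bit 2: prefix='111' (no match yet)
Bit 3: prefix='1111' -> emit 'j', reset
Bit 4: prefix='1' (no match yet)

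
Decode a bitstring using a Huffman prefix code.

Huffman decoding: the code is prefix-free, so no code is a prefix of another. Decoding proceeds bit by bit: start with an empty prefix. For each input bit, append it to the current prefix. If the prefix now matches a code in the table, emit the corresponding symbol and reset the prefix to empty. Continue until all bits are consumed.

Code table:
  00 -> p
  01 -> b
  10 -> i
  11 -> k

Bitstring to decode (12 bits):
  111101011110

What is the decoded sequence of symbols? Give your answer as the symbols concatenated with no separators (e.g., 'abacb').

Bit 0: prefix='1' (no match yet)
Bit 1: prefix='11' -> emit 'k', reset
Bit 2: prefix='1' (no match yet)
Bit 3: prefix='11' -> emit 'k', reset
Bit 4: prefix='0' (no match yet)
Bit 5: prefix='01' -> emit 'b', reset
Bit 6: prefix='0' (no match yet)
Bit 7: prefix='01' -> emit 'b', reset
Bit 8: prefix='1' (no match yet)
Bit 9: prefix='11' -> emit 'k', reset
Bit 10: prefix='1' (no match yet)
Bit 11: prefix='10' -> emit 'i', reset

Answer: kkbbki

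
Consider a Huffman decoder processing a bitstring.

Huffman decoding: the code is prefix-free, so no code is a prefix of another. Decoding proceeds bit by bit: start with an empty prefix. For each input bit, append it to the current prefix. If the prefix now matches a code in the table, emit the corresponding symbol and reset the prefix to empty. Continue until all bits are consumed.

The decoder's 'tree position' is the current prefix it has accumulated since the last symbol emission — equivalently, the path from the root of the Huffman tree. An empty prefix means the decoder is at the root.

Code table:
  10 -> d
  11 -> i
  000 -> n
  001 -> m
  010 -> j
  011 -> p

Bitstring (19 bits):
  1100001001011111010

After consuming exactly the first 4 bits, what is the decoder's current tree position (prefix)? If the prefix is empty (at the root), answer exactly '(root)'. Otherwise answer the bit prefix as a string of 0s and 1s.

Bit 0: prefix='1' (no match yet)
Bit 1: prefix='11' -> emit 'i', reset
Bit 2: prefix='0' (no match yet)
Bit 3: prefix='00' (no match yet)

Answer: 00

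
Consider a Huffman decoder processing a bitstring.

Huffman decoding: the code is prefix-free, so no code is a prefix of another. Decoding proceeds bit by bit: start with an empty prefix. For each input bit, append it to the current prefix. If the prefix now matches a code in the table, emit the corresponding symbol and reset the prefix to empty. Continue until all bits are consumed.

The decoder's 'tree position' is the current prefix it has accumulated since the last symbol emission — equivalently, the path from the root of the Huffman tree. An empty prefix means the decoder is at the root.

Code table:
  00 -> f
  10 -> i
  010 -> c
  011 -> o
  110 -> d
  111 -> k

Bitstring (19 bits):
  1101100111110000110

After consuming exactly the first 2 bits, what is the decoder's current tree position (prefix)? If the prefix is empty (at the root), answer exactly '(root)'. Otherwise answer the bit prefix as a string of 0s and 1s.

Answer: 11

Derivation:
Bit 0: prefix='1' (no match yet)
Bit 1: prefix='11' (no match yet)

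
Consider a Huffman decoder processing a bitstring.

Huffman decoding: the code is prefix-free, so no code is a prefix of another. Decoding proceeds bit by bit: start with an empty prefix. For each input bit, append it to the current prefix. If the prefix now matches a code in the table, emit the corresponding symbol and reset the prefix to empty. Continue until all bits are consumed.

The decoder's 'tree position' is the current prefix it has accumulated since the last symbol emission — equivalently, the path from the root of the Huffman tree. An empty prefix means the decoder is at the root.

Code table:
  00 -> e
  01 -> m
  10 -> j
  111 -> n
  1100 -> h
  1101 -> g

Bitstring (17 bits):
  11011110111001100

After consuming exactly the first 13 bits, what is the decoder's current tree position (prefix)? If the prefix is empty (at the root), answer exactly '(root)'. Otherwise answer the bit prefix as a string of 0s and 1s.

Answer: (root)

Derivation:
Bit 0: prefix='1' (no match yet)
Bit 1: prefix='11' (no match yet)
Bit 2: prefix='110' (no match yet)
Bit 3: prefix='1101' -> emit 'g', reset
Bit 4: prefix='1' (no match yet)
Bit 5: prefix='11' (no match yet)
Bit 6: prefix='111' -> emit 'n', reset
Bit 7: prefix='0' (no match yet)
Bit 8: prefix='01' -> emit 'm', reset
Bit 9: prefix='1' (no match yet)
Bit 10: prefix='11' (no match yet)
Bit 11: prefix='110' (no match yet)
Bit 12: prefix='1100' -> emit 'h', reset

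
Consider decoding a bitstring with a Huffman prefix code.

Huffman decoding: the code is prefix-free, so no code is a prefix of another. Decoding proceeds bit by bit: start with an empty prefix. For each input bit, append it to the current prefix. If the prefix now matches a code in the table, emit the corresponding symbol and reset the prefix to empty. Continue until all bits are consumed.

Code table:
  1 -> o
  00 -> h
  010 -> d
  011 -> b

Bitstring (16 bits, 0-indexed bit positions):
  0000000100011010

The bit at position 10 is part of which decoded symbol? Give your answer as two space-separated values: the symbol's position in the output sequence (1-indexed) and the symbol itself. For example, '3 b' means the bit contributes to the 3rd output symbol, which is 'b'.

Answer: 5 h

Derivation:
Bit 0: prefix='0' (no match yet)
Bit 1: prefix='00' -> emit 'h', reset
Bit 2: prefix='0' (no match yet)
Bit 3: prefix='00' -> emit 'h', reset
Bit 4: prefix='0' (no match yet)
Bit 5: prefix='00' -> emit 'h', reset
Bit 6: prefix='0' (no match yet)
Bit 7: prefix='01' (no match yet)
Bit 8: prefix='010' -> emit 'd', reset
Bit 9: prefix='0' (no match yet)
Bit 10: prefix='00' -> emit 'h', reset
Bit 11: prefix='1' -> emit 'o', reset
Bit 12: prefix='1' -> emit 'o', reset
Bit 13: prefix='0' (no match yet)
Bit 14: prefix='01' (no match yet)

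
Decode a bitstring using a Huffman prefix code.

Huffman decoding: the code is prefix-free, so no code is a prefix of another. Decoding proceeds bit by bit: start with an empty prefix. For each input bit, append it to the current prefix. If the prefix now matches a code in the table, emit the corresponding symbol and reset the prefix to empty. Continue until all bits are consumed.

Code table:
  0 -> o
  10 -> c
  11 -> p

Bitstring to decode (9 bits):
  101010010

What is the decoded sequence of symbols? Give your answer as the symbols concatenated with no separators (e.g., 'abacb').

Answer: cccoc

Derivation:
Bit 0: prefix='1' (no match yet)
Bit 1: prefix='10' -> emit 'c', reset
Bit 2: prefix='1' (no match yet)
Bit 3: prefix='10' -> emit 'c', reset
Bit 4: prefix='1' (no match yet)
Bit 5: prefix='10' -> emit 'c', reset
Bit 6: prefix='0' -> emit 'o', reset
Bit 7: prefix='1' (no match yet)
Bit 8: prefix='10' -> emit 'c', reset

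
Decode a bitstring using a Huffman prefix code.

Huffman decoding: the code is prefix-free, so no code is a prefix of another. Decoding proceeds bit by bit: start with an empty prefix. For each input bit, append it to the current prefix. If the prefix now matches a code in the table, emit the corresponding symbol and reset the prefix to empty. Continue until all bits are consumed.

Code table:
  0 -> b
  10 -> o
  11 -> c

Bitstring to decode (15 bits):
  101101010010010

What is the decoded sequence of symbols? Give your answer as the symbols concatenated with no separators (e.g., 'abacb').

Answer: ocboobobo

Derivation:
Bit 0: prefix='1' (no match yet)
Bit 1: prefix='10' -> emit 'o', reset
Bit 2: prefix='1' (no match yet)
Bit 3: prefix='11' -> emit 'c', reset
Bit 4: prefix='0' -> emit 'b', reset
Bit 5: prefix='1' (no match yet)
Bit 6: prefix='10' -> emit 'o', reset
Bit 7: prefix='1' (no match yet)
Bit 8: prefix='10' -> emit 'o', reset
Bit 9: prefix='0' -> emit 'b', reset
Bit 10: prefix='1' (no match yet)
Bit 11: prefix='10' -> emit 'o', reset
Bit 12: prefix='0' -> emit 'b', reset
Bit 13: prefix='1' (no match yet)
Bit 14: prefix='10' -> emit 'o', reset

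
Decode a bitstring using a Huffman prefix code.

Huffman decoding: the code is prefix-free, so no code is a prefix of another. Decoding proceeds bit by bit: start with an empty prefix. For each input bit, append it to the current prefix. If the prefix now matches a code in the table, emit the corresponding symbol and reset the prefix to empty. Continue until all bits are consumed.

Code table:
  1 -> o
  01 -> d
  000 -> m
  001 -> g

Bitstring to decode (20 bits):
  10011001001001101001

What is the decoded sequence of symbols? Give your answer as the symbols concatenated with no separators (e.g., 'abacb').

Bit 0: prefix='1' -> emit 'o', reset
Bit 1: prefix='0' (no match yet)
Bit 2: prefix='00' (no match yet)
Bit 3: prefix='001' -> emit 'g', reset
Bit 4: prefix='1' -> emit 'o', reset
Bit 5: prefix='0' (no match yet)
Bit 6: prefix='00' (no match yet)
Bit 7: prefix='001' -> emit 'g', reset
Bit 8: prefix='0' (no match yet)
Bit 9: prefix='00' (no match yet)
Bit 10: prefix='001' -> emit 'g', reset
Bit 11: prefix='0' (no match yet)
Bit 12: prefix='00' (no match yet)
Bit 13: prefix='001' -> emit 'g', reset
Bit 14: prefix='1' -> emit 'o', reset
Bit 15: prefix='0' (no match yet)
Bit 16: prefix='01' -> emit 'd', reset
Bit 17: prefix='0' (no match yet)
Bit 18: prefix='00' (no match yet)
Bit 19: prefix='001' -> emit 'g', reset

Answer: ogogggodg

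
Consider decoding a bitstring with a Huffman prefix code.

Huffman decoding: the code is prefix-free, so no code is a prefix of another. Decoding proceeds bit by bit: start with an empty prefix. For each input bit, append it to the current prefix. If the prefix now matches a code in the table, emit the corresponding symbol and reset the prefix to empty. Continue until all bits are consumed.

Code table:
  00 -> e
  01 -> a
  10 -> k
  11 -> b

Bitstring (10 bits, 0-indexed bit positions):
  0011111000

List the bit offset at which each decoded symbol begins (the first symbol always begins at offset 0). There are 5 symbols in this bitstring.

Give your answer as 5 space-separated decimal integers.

Answer: 0 2 4 6 8

Derivation:
Bit 0: prefix='0' (no match yet)
Bit 1: prefix='00' -> emit 'e', reset
Bit 2: prefix='1' (no match yet)
Bit 3: prefix='11' -> emit 'b', reset
Bit 4: prefix='1' (no match yet)
Bit 5: prefix='11' -> emit 'b', reset
Bit 6: prefix='1' (no match yet)
Bit 7: prefix='10' -> emit 'k', reset
Bit 8: prefix='0' (no match yet)
Bit 9: prefix='00' -> emit 'e', reset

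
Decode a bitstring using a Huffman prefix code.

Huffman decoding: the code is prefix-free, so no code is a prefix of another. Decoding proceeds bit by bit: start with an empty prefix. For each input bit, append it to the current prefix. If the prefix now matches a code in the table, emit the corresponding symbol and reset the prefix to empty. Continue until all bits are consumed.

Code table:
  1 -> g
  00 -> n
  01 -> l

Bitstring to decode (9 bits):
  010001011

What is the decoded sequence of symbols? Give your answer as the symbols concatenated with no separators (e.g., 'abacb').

Answer: lnllg

Derivation:
Bit 0: prefix='0' (no match yet)
Bit 1: prefix='01' -> emit 'l', reset
Bit 2: prefix='0' (no match yet)
Bit 3: prefix='00' -> emit 'n', reset
Bit 4: prefix='0' (no match yet)
Bit 5: prefix='01' -> emit 'l', reset
Bit 6: prefix='0' (no match yet)
Bit 7: prefix='01' -> emit 'l', reset
Bit 8: prefix='1' -> emit 'g', reset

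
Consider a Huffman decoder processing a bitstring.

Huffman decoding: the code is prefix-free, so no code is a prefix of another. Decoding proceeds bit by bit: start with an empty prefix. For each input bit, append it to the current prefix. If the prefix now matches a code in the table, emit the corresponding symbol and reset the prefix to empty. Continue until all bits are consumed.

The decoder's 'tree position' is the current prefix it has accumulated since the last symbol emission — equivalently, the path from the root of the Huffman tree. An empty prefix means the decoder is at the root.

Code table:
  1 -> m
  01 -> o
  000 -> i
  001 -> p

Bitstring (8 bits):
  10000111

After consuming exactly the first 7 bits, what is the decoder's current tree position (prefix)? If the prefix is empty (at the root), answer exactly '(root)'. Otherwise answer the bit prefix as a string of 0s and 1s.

Answer: (root)

Derivation:
Bit 0: prefix='1' -> emit 'm', reset
Bit 1: prefix='0' (no match yet)
Bit 2: prefix='00' (no match yet)
Bit 3: prefix='000' -> emit 'i', reset
Bit 4: prefix='0' (no match yet)
Bit 5: prefix='01' -> emit 'o', reset
Bit 6: prefix='1' -> emit 'm', reset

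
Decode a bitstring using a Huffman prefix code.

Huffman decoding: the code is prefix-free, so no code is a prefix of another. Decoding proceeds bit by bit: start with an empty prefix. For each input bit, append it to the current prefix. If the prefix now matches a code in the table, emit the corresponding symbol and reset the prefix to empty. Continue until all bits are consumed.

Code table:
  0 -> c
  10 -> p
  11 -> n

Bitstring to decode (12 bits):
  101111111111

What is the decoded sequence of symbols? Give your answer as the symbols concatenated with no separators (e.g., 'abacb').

Answer: pnnnnn

Derivation:
Bit 0: prefix='1' (no match yet)
Bit 1: prefix='10' -> emit 'p', reset
Bit 2: prefix='1' (no match yet)
Bit 3: prefix='11' -> emit 'n', reset
Bit 4: prefix='1' (no match yet)
Bit 5: prefix='11' -> emit 'n', reset
Bit 6: prefix='1' (no match yet)
Bit 7: prefix='11' -> emit 'n', reset
Bit 8: prefix='1' (no match yet)
Bit 9: prefix='11' -> emit 'n', reset
Bit 10: prefix='1' (no match yet)
Bit 11: prefix='11' -> emit 'n', reset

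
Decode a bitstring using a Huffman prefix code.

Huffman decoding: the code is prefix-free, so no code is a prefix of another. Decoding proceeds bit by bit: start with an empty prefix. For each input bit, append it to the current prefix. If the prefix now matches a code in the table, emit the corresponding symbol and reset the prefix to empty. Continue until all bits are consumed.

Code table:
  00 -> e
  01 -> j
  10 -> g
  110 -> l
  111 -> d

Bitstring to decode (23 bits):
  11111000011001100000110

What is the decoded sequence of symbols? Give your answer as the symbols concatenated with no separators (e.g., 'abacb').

Bit 0: prefix='1' (no match yet)
Bit 1: prefix='11' (no match yet)
Bit 2: prefix='111' -> emit 'd', reset
Bit 3: prefix='1' (no match yet)
Bit 4: prefix='11' (no match yet)
Bit 5: prefix='110' -> emit 'l', reset
Bit 6: prefix='0' (no match yet)
Bit 7: prefix='00' -> emit 'e', reset
Bit 8: prefix='0' (no match yet)
Bit 9: prefix='01' -> emit 'j', reset
Bit 10: prefix='1' (no match yet)
Bit 11: prefix='10' -> emit 'g', reset
Bit 12: prefix='0' (no match yet)
Bit 13: prefix='01' -> emit 'j', reset
Bit 14: prefix='1' (no match yet)
Bit 15: prefix='10' -> emit 'g', reset
Bit 16: prefix='0' (no match yet)
Bit 17: prefix='00' -> emit 'e', reset
Bit 18: prefix='0' (no match yet)
Bit 19: prefix='00' -> emit 'e', reset
Bit 20: prefix='1' (no match yet)
Bit 21: prefix='11' (no match yet)
Bit 22: prefix='110' -> emit 'l', reset

Answer: dlejgjgeel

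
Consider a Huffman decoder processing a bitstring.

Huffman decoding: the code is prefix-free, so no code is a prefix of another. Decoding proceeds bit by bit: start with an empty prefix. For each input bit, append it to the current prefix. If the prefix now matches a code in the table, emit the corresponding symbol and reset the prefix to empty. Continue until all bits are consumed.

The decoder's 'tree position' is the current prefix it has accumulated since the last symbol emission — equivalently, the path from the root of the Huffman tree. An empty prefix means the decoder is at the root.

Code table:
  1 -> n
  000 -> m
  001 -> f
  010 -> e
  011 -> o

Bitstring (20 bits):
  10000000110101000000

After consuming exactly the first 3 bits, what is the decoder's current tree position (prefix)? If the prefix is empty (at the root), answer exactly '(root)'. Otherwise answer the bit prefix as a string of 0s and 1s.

Bit 0: prefix='1' -> emit 'n', reset
Bit 1: prefix='0' (no match yet)
Bit 2: prefix='00' (no match yet)

Answer: 00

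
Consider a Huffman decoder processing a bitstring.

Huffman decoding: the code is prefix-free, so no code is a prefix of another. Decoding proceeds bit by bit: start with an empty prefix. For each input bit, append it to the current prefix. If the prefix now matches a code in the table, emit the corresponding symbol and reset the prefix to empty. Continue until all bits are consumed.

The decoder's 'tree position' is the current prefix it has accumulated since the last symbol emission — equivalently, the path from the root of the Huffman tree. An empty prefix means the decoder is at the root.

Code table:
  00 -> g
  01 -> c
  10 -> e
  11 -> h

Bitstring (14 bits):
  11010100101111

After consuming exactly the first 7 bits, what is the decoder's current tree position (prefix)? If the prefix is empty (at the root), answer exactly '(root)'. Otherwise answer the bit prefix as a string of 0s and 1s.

Bit 0: prefix='1' (no match yet)
Bit 1: prefix='11' -> emit 'h', reset
Bit 2: prefix='0' (no match yet)
Bit 3: prefix='01' -> emit 'c', reset
Bit 4: prefix='0' (no match yet)
Bit 5: prefix='01' -> emit 'c', reset
Bit 6: prefix='0' (no match yet)

Answer: 0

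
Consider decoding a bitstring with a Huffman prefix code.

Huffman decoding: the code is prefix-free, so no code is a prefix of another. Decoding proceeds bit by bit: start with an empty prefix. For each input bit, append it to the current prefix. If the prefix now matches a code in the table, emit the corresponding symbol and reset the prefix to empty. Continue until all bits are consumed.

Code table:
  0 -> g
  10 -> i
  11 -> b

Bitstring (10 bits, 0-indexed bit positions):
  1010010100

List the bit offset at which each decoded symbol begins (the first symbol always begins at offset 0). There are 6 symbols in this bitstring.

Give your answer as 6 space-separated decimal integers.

Bit 0: prefix='1' (no match yet)
Bit 1: prefix='10' -> emit 'i', reset
Bit 2: prefix='1' (no match yet)
Bit 3: prefix='10' -> emit 'i', reset
Bit 4: prefix='0' -> emit 'g', reset
Bit 5: prefix='1' (no match yet)
Bit 6: prefix='10' -> emit 'i', reset
Bit 7: prefix='1' (no match yet)
Bit 8: prefix='10' -> emit 'i', reset
Bit 9: prefix='0' -> emit 'g', reset

Answer: 0 2 4 5 7 9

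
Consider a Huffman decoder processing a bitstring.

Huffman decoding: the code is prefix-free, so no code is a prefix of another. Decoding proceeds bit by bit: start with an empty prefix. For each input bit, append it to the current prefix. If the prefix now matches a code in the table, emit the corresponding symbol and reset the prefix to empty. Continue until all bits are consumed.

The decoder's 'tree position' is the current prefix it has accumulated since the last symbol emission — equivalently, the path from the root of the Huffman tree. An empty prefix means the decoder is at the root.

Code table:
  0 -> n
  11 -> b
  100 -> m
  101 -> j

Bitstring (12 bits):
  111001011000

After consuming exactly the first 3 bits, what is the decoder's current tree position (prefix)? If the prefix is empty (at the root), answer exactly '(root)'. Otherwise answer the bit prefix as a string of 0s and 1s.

Bit 0: prefix='1' (no match yet)
Bit 1: prefix='11' -> emit 'b', reset
Bit 2: prefix='1' (no match yet)

Answer: 1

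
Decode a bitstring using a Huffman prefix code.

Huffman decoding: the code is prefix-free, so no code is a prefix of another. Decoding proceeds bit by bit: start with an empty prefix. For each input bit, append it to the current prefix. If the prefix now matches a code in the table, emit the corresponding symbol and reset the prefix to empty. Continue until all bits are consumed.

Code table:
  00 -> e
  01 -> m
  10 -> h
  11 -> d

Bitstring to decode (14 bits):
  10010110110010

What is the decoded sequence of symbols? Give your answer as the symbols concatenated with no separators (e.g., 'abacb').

Answer: hmmhdeh

Derivation:
Bit 0: prefix='1' (no match yet)
Bit 1: prefix='10' -> emit 'h', reset
Bit 2: prefix='0' (no match yet)
Bit 3: prefix='01' -> emit 'm', reset
Bit 4: prefix='0' (no match yet)
Bit 5: prefix='01' -> emit 'm', reset
Bit 6: prefix='1' (no match yet)
Bit 7: prefix='10' -> emit 'h', reset
Bit 8: prefix='1' (no match yet)
Bit 9: prefix='11' -> emit 'd', reset
Bit 10: prefix='0' (no match yet)
Bit 11: prefix='00' -> emit 'e', reset
Bit 12: prefix='1' (no match yet)
Bit 13: prefix='10' -> emit 'h', reset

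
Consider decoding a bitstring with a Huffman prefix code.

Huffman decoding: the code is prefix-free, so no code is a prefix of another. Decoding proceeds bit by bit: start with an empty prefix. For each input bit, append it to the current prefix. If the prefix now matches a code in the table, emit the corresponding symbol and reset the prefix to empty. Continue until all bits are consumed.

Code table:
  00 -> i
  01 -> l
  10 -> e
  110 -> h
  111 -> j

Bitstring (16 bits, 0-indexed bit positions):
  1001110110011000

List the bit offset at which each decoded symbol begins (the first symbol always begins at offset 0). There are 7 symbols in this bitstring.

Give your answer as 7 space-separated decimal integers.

Bit 0: prefix='1' (no match yet)
Bit 1: prefix='10' -> emit 'e', reset
Bit 2: prefix='0' (no match yet)
Bit 3: prefix='01' -> emit 'l', reset
Bit 4: prefix='1' (no match yet)
Bit 5: prefix='11' (no match yet)
Bit 6: prefix='110' -> emit 'h', reset
Bit 7: prefix='1' (no match yet)
Bit 8: prefix='11' (no match yet)
Bit 9: prefix='110' -> emit 'h', reset
Bit 10: prefix='0' (no match yet)
Bit 11: prefix='01' -> emit 'l', reset
Bit 12: prefix='1' (no match yet)
Bit 13: prefix='10' -> emit 'e', reset
Bit 14: prefix='0' (no match yet)
Bit 15: prefix='00' -> emit 'i', reset

Answer: 0 2 4 7 10 12 14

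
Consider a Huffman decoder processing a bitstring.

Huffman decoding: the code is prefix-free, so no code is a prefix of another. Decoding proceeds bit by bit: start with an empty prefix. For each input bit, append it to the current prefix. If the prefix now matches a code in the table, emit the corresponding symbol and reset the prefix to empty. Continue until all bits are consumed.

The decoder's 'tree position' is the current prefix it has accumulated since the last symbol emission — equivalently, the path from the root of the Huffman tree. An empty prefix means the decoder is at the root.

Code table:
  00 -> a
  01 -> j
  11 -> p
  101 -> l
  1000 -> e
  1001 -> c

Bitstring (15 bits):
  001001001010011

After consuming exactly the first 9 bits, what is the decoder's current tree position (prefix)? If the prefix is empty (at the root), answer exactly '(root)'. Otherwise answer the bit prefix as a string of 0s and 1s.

Answer: 1

Derivation:
Bit 0: prefix='0' (no match yet)
Bit 1: prefix='00' -> emit 'a', reset
Bit 2: prefix='1' (no match yet)
Bit 3: prefix='10' (no match yet)
Bit 4: prefix='100' (no match yet)
Bit 5: prefix='1001' -> emit 'c', reset
Bit 6: prefix='0' (no match yet)
Bit 7: prefix='00' -> emit 'a', reset
Bit 8: prefix='1' (no match yet)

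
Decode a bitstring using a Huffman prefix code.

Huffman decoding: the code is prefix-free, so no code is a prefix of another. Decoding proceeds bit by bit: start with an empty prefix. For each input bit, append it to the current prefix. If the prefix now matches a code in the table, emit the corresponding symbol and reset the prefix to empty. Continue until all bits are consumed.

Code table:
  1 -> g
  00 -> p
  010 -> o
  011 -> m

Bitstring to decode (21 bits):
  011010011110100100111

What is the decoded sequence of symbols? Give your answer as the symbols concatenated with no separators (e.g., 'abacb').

Answer: momggoomg

Derivation:
Bit 0: prefix='0' (no match yet)
Bit 1: prefix='01' (no match yet)
Bit 2: prefix='011' -> emit 'm', reset
Bit 3: prefix='0' (no match yet)
Bit 4: prefix='01' (no match yet)
Bit 5: prefix='010' -> emit 'o', reset
Bit 6: prefix='0' (no match yet)
Bit 7: prefix='01' (no match yet)
Bit 8: prefix='011' -> emit 'm', reset
Bit 9: prefix='1' -> emit 'g', reset
Bit 10: prefix='1' -> emit 'g', reset
Bit 11: prefix='0' (no match yet)
Bit 12: prefix='01' (no match yet)
Bit 13: prefix='010' -> emit 'o', reset
Bit 14: prefix='0' (no match yet)
Bit 15: prefix='01' (no match yet)
Bit 16: prefix='010' -> emit 'o', reset
Bit 17: prefix='0' (no match yet)
Bit 18: prefix='01' (no match yet)
Bit 19: prefix='011' -> emit 'm', reset
Bit 20: prefix='1' -> emit 'g', reset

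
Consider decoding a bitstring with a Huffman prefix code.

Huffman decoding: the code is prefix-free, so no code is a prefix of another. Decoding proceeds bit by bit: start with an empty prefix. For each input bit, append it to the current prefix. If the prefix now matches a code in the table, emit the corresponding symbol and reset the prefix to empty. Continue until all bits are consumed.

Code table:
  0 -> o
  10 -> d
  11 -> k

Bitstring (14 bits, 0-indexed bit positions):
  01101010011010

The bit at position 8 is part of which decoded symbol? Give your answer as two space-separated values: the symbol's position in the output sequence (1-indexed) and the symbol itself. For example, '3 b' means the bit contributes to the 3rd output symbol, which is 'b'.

Bit 0: prefix='0' -> emit 'o', reset
Bit 1: prefix='1' (no match yet)
Bit 2: prefix='11' -> emit 'k', reset
Bit 3: prefix='0' -> emit 'o', reset
Bit 4: prefix='1' (no match yet)
Bit 5: prefix='10' -> emit 'd', reset
Bit 6: prefix='1' (no match yet)
Bit 7: prefix='10' -> emit 'd', reset
Bit 8: prefix='0' -> emit 'o', reset
Bit 9: prefix='1' (no match yet)
Bit 10: prefix='11' -> emit 'k', reset
Bit 11: prefix='0' -> emit 'o', reset
Bit 12: prefix='1' (no match yet)

Answer: 6 o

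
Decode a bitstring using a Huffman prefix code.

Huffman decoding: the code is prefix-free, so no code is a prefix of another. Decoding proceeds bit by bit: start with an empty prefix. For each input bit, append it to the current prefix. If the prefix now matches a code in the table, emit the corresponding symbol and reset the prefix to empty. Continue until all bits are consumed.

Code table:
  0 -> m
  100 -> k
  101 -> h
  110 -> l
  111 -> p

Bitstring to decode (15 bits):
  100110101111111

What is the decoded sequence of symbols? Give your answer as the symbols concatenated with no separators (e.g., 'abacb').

Bit 0: prefix='1' (no match yet)
Bit 1: prefix='10' (no match yet)
Bit 2: prefix='100' -> emit 'k', reset
Bit 3: prefix='1' (no match yet)
Bit 4: prefix='11' (no match yet)
Bit 5: prefix='110' -> emit 'l', reset
Bit 6: prefix='1' (no match yet)
Bit 7: prefix='10' (no match yet)
Bit 8: prefix='101' -> emit 'h', reset
Bit 9: prefix='1' (no match yet)
Bit 10: prefix='11' (no match yet)
Bit 11: prefix='111' -> emit 'p', reset
Bit 12: prefix='1' (no match yet)
Bit 13: prefix='11' (no match yet)
Bit 14: prefix='111' -> emit 'p', reset

Answer: klhpp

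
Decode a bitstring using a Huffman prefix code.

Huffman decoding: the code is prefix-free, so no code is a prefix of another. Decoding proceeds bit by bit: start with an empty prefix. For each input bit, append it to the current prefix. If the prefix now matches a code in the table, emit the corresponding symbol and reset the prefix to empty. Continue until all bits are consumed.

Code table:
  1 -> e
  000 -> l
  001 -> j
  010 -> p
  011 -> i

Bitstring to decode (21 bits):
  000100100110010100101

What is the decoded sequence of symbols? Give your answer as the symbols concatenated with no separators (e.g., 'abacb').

Bit 0: prefix='0' (no match yet)
Bit 1: prefix='00' (no match yet)
Bit 2: prefix='000' -> emit 'l', reset
Bit 3: prefix='1' -> emit 'e', reset
Bit 4: prefix='0' (no match yet)
Bit 5: prefix='00' (no match yet)
Bit 6: prefix='001' -> emit 'j', reset
Bit 7: prefix='0' (no match yet)
Bit 8: prefix='00' (no match yet)
Bit 9: prefix='001' -> emit 'j', reset
Bit 10: prefix='1' -> emit 'e', reset
Bit 11: prefix='0' (no match yet)
Bit 12: prefix='00' (no match yet)
Bit 13: prefix='001' -> emit 'j', reset
Bit 14: prefix='0' (no match yet)
Bit 15: prefix='01' (no match yet)
Bit 16: prefix='010' -> emit 'p', reset
Bit 17: prefix='0' (no match yet)
Bit 18: prefix='01' (no match yet)
Bit 19: prefix='010' -> emit 'p', reset
Bit 20: prefix='1' -> emit 'e', reset

Answer: lejjejppe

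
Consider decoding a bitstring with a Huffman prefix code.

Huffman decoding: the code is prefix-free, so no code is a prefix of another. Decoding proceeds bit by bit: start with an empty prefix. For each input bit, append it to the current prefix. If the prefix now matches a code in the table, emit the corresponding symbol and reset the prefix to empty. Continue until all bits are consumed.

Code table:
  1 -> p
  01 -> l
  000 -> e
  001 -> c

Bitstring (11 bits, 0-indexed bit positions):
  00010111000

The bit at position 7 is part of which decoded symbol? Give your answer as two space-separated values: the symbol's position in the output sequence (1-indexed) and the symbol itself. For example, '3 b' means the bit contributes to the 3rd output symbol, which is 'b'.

Bit 0: prefix='0' (no match yet)
Bit 1: prefix='00' (no match yet)
Bit 2: prefix='000' -> emit 'e', reset
Bit 3: prefix='1' -> emit 'p', reset
Bit 4: prefix='0' (no match yet)
Bit 5: prefix='01' -> emit 'l', reset
Bit 6: prefix='1' -> emit 'p', reset
Bit 7: prefix='1' -> emit 'p', reset
Bit 8: prefix='0' (no match yet)
Bit 9: prefix='00' (no match yet)
Bit 10: prefix='000' -> emit 'e', reset

Answer: 5 p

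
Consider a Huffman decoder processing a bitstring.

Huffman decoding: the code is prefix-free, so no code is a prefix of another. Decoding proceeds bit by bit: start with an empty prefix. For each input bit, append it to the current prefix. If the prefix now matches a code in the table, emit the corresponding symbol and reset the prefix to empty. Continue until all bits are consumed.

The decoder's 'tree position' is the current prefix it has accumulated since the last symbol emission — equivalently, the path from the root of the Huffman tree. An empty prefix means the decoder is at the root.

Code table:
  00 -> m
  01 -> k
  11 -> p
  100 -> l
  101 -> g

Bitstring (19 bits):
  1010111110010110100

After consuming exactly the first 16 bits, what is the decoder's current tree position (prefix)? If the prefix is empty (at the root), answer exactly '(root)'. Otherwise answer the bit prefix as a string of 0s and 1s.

Answer: 10

Derivation:
Bit 0: prefix='1' (no match yet)
Bit 1: prefix='10' (no match yet)
Bit 2: prefix='101' -> emit 'g', reset
Bit 3: prefix='0' (no match yet)
Bit 4: prefix='01' -> emit 'k', reset
Bit 5: prefix='1' (no match yet)
Bit 6: prefix='11' -> emit 'p', reset
Bit 7: prefix='1' (no match yet)
Bit 8: prefix='11' -> emit 'p', reset
Bit 9: prefix='0' (no match yet)
Bit 10: prefix='00' -> emit 'm', reset
Bit 11: prefix='1' (no match yet)
Bit 12: prefix='10' (no match yet)
Bit 13: prefix='101' -> emit 'g', reset
Bit 14: prefix='1' (no match yet)
Bit 15: prefix='10' (no match yet)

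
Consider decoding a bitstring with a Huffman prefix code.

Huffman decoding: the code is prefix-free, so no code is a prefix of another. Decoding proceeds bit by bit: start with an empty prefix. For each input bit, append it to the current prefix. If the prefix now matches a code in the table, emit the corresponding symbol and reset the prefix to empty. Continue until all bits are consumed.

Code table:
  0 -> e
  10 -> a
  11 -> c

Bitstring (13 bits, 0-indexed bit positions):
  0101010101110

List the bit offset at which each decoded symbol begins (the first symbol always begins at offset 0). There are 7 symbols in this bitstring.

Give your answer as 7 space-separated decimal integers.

Bit 0: prefix='0' -> emit 'e', reset
Bit 1: prefix='1' (no match yet)
Bit 2: prefix='10' -> emit 'a', reset
Bit 3: prefix='1' (no match yet)
Bit 4: prefix='10' -> emit 'a', reset
Bit 5: prefix='1' (no match yet)
Bit 6: prefix='10' -> emit 'a', reset
Bit 7: prefix='1' (no match yet)
Bit 8: prefix='10' -> emit 'a', reset
Bit 9: prefix='1' (no match yet)
Bit 10: prefix='11' -> emit 'c', reset
Bit 11: prefix='1' (no match yet)
Bit 12: prefix='10' -> emit 'a', reset

Answer: 0 1 3 5 7 9 11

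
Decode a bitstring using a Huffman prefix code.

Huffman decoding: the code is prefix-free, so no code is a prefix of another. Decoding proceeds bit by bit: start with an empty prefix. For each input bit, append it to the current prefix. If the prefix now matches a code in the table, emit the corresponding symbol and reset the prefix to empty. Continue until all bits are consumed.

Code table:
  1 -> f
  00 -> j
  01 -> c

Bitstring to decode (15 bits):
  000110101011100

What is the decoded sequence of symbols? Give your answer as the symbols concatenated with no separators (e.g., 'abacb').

Answer: jcfcccffj

Derivation:
Bit 0: prefix='0' (no match yet)
Bit 1: prefix='00' -> emit 'j', reset
Bit 2: prefix='0' (no match yet)
Bit 3: prefix='01' -> emit 'c', reset
Bit 4: prefix='1' -> emit 'f', reset
Bit 5: prefix='0' (no match yet)
Bit 6: prefix='01' -> emit 'c', reset
Bit 7: prefix='0' (no match yet)
Bit 8: prefix='01' -> emit 'c', reset
Bit 9: prefix='0' (no match yet)
Bit 10: prefix='01' -> emit 'c', reset
Bit 11: prefix='1' -> emit 'f', reset
Bit 12: prefix='1' -> emit 'f', reset
Bit 13: prefix='0' (no match yet)
Bit 14: prefix='00' -> emit 'j', reset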